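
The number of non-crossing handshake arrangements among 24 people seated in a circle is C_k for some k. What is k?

With 24 = 2·12 people, non-crossing handshake pairings are non-crossing perfect matchings on a circle, counted by C_12.

12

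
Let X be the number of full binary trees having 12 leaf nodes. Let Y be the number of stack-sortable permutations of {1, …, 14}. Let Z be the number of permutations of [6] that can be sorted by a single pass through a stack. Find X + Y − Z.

A full binary tree with L leaves has L−1 internal nodes and is counted by C_{L−1}; L = 12 gives C_11. So X = C_11 = 58786.
By Knuth's characterisation, the stack-sortable permutations of length 14 are the 231-avoiders, numbering C_14. So Y = C_14 = 2674440.
By Knuth's characterisation, the stack-sortable permutations of length 6 are the 231-avoiders, numbering C_6. So Z = C_6 = 132.
X + Y − Z = 58786 + 2674440 − 132 = 2733094.

2733094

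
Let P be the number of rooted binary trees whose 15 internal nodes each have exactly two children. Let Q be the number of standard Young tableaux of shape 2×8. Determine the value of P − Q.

9693415

The number of full binary trees on 15 internal nodes is the Catalan number C_15. So P = C_15 = 9694845.
Standard Young tableaux of shape 2×n are counted by C_n; here n = 8. So Q = C_8 = 1430.
P − Q = 9694845 − 1430 = 9693415.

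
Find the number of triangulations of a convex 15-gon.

742900

A convex 15-gon is triangulated into 13 triangles, and the number of such triangulations is the Catalan number C_{15−2} = C_13.
C_13 = 742900.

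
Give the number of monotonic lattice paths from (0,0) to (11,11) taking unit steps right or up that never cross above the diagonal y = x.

Monotone paths in an n×n grid that stay weakly below the diagonal are counted by C_n; here n = 11.
C_11 = 58786.

58786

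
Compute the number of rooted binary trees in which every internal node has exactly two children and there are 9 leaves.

1430

A full binary tree with L leaves has L−1 internal nodes and is counted by C_{L−1}; L = 9 gives C_8.
C_8 = C(16,8)/9 = 12870/9 = 1430.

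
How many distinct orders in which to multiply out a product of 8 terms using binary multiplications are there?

Parenthesizations of m factors correspond to full binary trees with m leaves, counted by C_{m−1}; m = 8 gives C_7.
C_7 = C_6 · 2(2·6+1)/(6+2) = 132 · 26/8 = 429.

429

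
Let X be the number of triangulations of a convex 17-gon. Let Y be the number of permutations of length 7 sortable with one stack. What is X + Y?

Triangulations of a convex m-gon are counted by C_{m−2}; with m = 17 this is C_15. So X = C_15 = 9694845.
By Knuth's characterisation, the stack-sortable permutations of length 7 are the 231-avoiders, numbering C_7. So Y = C_7 = 429.
X + Y = 9694845 + 429 = 9695274.

9695274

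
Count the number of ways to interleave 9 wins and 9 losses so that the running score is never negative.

Reading a vote for the leader as '(' and for the other as ')' turns such a sequence into a balanced string of 9 pairs, so the count is C_9.
C_9 = C(18,9)/10 = 48620/10 = 4862.

4862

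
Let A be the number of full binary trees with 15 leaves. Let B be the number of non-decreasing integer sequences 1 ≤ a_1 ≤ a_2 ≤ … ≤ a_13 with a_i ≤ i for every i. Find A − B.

1931540

Full binary trees with 15 leaves have 15−1 = 14 internal nodes, so there are C_14 of them. So A = C_14 = 2674440.
Weakly increasing sequences with a_i ≤ i biject with Dyck paths of semilength 13, so there are C_13. So B = C_13 = 742900.
A − B = 2674440 − 742900 = 1931540.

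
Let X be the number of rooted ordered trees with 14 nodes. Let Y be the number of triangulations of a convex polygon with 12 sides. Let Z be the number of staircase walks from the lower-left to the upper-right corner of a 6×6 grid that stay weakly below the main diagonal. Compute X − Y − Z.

A rooted plane tree on 14 nodes has 13 edges, and such trees are counted by C_13. So X = C_13 = 742900.
Triangulations of a convex m-gon are counted by C_{m−2}; with m = 12 this is C_10. So Y = C_10 = 16796.
Monotone paths in an n×n grid that stay weakly below the diagonal are counted by C_n; here n = 6. So Z = C_6 = 132.
X − Y − Z = 742900 − 16796 − 132 = 725972.

725972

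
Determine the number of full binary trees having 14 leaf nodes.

A full binary tree with L leaves has L−1 internal nodes and is counted by C_{L−1}; L = 14 gives C_13.
C_13 = 742900.

742900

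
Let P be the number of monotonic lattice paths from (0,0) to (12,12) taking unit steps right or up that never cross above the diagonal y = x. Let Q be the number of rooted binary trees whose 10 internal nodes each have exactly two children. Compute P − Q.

Sub-diagonal monotone paths from (0,0) to (12,12) biject with Dyck paths of semilength 12, giving C_12. So P = C_12 = 208012.
Full binary trees with n internal nodes are counted by C_n; here n = 10. So Q = C_10 = 16796.
P − Q = 208012 − 16796 = 191216.

191216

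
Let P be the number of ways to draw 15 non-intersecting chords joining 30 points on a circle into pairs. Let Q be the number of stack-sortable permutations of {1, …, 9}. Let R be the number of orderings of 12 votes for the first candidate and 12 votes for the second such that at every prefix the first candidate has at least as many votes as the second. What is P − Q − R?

9481971

Pairing 30 circle points by 15 non-crossing chords gives C_15 matchings. So P = C_15 = 9694845.
By Knuth's characterisation, the stack-sortable permutations of length 9 are the 231-avoiders, numbering C_9. So Q = C_9 = 4862.
Reading a vote for the leader as '(' and for the other as ')' turns such a sequence into a balanced string of 12 pairs, so the count is C_12. So R = C_12 = 208012.
P − Q − R = 9694845 − 4862 − 208012 = 9481971.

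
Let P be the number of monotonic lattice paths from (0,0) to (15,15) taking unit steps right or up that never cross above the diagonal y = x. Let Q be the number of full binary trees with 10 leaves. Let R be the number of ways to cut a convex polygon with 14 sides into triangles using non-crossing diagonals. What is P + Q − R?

9491695

Sub-diagonal monotone paths from (0,0) to (15,15) biject with Dyck paths of semilength 15, giving C_15. So P = C_15 = 9694845.
A full binary tree with L leaves has L−1 internal nodes and is counted by C_{L−1}; L = 10 gives C_9. So Q = C_9 = 4862.
A convex 14-gon is triangulated into 12 triangles, and the number of such triangulations is the Catalan number C_{14−2} = C_12. So R = C_12 = 208012.
P + Q − R = 9694845 + 4862 − 208012 = 9491695.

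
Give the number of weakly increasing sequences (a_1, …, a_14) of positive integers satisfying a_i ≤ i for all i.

Such sub-staircase sequences of length n are counted by C_n; here n = 14.
C_14 = 2674440.

2674440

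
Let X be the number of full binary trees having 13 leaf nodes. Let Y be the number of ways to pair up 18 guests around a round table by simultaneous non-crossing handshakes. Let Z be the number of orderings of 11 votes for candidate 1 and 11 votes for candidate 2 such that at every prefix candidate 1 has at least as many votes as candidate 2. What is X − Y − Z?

A full binary tree with L leaves has L−1 internal nodes and is counted by C_{L−1}; L = 13 gives C_12. So X = C_12 = 208012.
Non-crossing handshake pairings of 2n people are counted by C_n; 18 people gives n = 9. So Y = C_9 = 4862.
Reading a vote for the leader as '(' and for the other as ')' turns such a sequence into a balanced string of 11 pairs, so the count is C_11. So Z = C_11 = 58786.
X − Y − Z = 208012 − 4862 − 58786 = 144364.

144364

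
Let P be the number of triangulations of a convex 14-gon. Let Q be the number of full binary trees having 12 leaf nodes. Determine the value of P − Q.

149226

The number of triangulations of a 14-gon is the Catalan number C_12 (index = sides − 2). So P = C_12 = 208012.
A full binary tree with L leaves has L−1 internal nodes and is counted by C_{L−1}; L = 12 gives C_11. So Q = C_11 = 58786.
P − Q = 208012 − 58786 = 149226.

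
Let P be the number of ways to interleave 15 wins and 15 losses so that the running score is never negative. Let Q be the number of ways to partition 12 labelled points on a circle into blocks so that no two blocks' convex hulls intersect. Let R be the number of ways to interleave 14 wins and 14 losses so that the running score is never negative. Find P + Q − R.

Reading a vote for the leader as '(' and for the other as ')' turns such a sequence into a balanced string of 15 pairs, so the count is C_15. So P = C_15 = 9694845.
The non-crossing partitions of [12] form a lattice of size C_12. So Q = C_12 = 208012.
Ballot sequences with n votes each where one side never trails are Dyck words, counted by C_n; here n = 14. So R = C_14 = 2674440.
P + Q − R = 9694845 + 208012 − 2674440 = 7228417.

7228417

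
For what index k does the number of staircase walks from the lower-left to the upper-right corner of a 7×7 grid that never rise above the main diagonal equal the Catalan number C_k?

7

Monotone paths in an n×n grid that stay weakly below the diagonal are counted by C_n; here n = 7.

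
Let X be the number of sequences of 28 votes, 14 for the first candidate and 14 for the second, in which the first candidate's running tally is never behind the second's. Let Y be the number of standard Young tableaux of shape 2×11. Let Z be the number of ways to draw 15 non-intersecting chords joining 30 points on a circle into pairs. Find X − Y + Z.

Ballot sequences with n votes each where one side never trails are Dyck words, counted by C_n; here n = 14. So X = C_14 = 2674440.
Standard Young tableaux of shape 2×n are counted by C_n; here n = 11. So Y = C_11 = 58786.
Non-crossing perfect matchings of 2n points on a circle are counted by C_n; with 30 points, n = 15. So Z = C_15 = 9694845.
X − Y + Z = 2674440 − 58786 + 9694845 = 12310499.

12310499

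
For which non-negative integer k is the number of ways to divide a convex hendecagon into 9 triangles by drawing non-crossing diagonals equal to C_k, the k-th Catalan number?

A convex 11-gon is triangulated into 9 triangles, and the number of such triangulations is the Catalan number C_{11−2} = C_9.

9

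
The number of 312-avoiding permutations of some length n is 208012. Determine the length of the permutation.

Permutations of [n] avoiding a fixed length-3 pattern are counted by C_n, and C_12 = 208012.

12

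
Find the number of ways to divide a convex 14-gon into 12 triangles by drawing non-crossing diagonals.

208012

Triangulations of a convex m-gon are counted by C_{m−2}; with m = 14 this is C_12.
C_12 = C_11 · 2(2·11+1)/(11+2) = 58786 · 46/13 = 208012.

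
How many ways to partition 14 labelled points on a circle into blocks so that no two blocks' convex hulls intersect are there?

2674440

Non-crossing partitions of an n-element set are counted by C_n; here n = 14.
C_14 = C(28,14)/15 = 40116600/15 = 2674440.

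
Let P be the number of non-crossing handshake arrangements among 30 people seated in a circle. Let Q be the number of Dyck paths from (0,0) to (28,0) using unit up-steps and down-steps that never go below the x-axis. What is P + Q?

Non-crossing handshake pairings of 2n people are counted by C_n; 30 people gives n = 15. So P = C_15 = 9694845.
A Dyck path with 14 up-steps and 14 down-steps has semilength 14, so there are C_14 of them. So Q = C_14 = 2674440.
P + Q = 9694845 + 2674440 = 12369285.

12369285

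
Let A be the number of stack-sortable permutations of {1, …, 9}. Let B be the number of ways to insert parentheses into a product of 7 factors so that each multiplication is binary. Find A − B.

Stack-sortable permutations are exactly the 231-avoiding ones, counted by C_n; here n = 9. So A = C_9 = 4862.
Parenthesizations of m factors correspond to full binary trees with m leaves, counted by C_{m−1}; m = 7 gives C_6. So B = C_6 = 132.
A − B = 4862 − 132 = 4730.

4730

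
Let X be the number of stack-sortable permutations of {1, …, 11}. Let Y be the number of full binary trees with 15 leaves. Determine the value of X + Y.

2733226

Stack-sortable permutations are exactly the 231-avoiding ones, counted by C_n; here n = 11. So X = C_11 = 58786.
A full binary tree with L leaves has L−1 internal nodes and is counted by C_{L−1}; L = 15 gives C_14. So Y = C_14 = 2674440.
X + Y = 58786 + 2674440 = 2733226.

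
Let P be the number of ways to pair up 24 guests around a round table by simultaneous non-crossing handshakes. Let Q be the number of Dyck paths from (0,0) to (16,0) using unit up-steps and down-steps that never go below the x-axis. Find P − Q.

206582

Non-crossing handshake pairings of 2n people are counted by C_n; 24 people gives n = 12. So P = C_12 = 208012.
Paths of 8 up- and 8 down-steps that never dip below the axis are Dyck paths; their count is C_8. So Q = C_8 = 1430.
P − Q = 208012 − 1430 = 206582.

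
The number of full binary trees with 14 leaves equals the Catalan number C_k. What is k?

13

A full binary tree with L leaves has L−1 internal nodes and is counted by C_{L−1}; L = 14 gives C_13.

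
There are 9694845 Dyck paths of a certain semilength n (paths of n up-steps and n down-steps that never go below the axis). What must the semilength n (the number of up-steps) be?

15

Dyck paths of semilength n are counted by C_n. Since C_15 = 9694845, the index is 15.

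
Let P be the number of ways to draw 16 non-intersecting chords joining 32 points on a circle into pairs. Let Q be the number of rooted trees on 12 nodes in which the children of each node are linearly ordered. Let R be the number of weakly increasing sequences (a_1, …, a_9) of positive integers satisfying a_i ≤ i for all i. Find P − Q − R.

Non-crossing perfect matchings of 2n points on a circle are counted by C_n; with 32 points, n = 16. So P = C_16 = 35357670.
A rooted plane tree on 12 nodes has 11 edges, and such trees are counted by C_11. So Q = C_11 = 58786.
Weakly increasing sequences with a_i ≤ i biject with Dyck paths of semilength 9, so there are C_9. So R = C_9 = 4862.
P − Q − R = 35357670 − 58786 − 4862 = 35294022.

35294022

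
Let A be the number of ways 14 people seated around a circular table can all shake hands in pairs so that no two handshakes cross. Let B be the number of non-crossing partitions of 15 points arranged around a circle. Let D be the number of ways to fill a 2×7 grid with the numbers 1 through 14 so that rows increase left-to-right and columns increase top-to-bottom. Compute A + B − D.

9694845

With 14 = 2·7 people, non-crossing handshake pairings are non-crossing perfect matchings on a circle, counted by C_7. So A = C_7 = 429.
The non-crossing partitions of [15] form a lattice of size C_15. So B = C_15 = 9694845.
By the hook-length formula (or a Dyck-path bijection), SYT of shape 2×7 number C_7. So D = C_7 = 429.
A + B − D = 429 + 9694845 − 429 = 9694845.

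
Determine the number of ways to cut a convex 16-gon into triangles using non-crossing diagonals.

2674440

The number of triangulations of a 16-gon is the Catalan number C_14 (index = sides − 2).
C_14 = C(28,14)/15 = 40116600/15 = 2674440.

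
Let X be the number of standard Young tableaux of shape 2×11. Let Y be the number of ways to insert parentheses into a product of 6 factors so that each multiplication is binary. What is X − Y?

58744

By the hook-length formula (or a Dyck-path bijection), SYT of shape 2×11 number C_11. So X = C_11 = 58786.
Parenthesizations of m factors correspond to full binary trees with m leaves, counted by C_{m−1}; m = 6 gives C_5. So Y = C_5 = 42.
X − Y = 58786 − 42 = 58744.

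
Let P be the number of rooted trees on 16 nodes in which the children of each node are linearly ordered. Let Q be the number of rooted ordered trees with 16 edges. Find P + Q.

45052515

A rooted plane tree on 16 nodes has 15 edges, and such trees are counted by C_15. So P = C_15 = 9694845.
Rooted ordered trees with n edges are counted by C_n; here n = 16. So Q = C_16 = 35357670.
P + Q = 9694845 + 35357670 = 45052515.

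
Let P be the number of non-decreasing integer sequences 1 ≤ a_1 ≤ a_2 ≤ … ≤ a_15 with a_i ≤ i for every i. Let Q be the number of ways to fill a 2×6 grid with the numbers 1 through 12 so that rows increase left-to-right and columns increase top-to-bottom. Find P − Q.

Such sub-staircase sequences of length n are counted by C_n; here n = 15. So P = C_15 = 9694845.
Standard Young tableaux of shape 2×n are counted by C_n; here n = 6. So Q = C_6 = 132.
P − Q = 9694845 − 132 = 9694713.

9694713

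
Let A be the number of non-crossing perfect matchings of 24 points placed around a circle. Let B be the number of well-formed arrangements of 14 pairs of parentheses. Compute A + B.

Pairing 24 circle points by 12 non-crossing chords gives C_12 matchings. So A = C_12 = 208012.
Balanced strings of n pairs of brackets are counted by C_n; here n = 14. So B = C_14 = 2674440.
A + B = 208012 + 2674440 = 2882452.

2882452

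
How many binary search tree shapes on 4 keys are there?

Binary trees (left/right distinguished) on n nodes are counted by C_n; here n = 4.
C_4 = C(8,4)/5 = 70/5 = 14.

14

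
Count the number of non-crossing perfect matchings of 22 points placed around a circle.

58786

Non-crossing perfect matchings of 2n points on a circle are counted by C_n; with 22 points, n = 11.
C_11 = C(22,11)/12 = 705432/12 = 58786.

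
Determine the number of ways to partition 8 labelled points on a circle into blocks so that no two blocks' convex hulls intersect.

1430

The non-crossing partitions of [8] form a lattice of size C_8.
C_8 = C(16,8)/9 = 12870/9 = 1430.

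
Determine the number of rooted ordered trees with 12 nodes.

A rooted plane tree on 12 nodes has 11 edges, and such trees are counted by C_11.
C_11 = C(22,11)/12 = 705432/12 = 58786.

58786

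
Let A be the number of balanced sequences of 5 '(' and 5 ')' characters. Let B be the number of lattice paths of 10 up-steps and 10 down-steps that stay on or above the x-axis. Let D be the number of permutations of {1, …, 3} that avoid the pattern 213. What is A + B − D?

16833

A balanced arrangement of 5 bracket pairs is a Dyck word of semilength 5, so the count is C_5. So A = C_5 = 42.
Dyck paths of semilength n (length 2n) are counted by C_n; here n = 10. So B = C_10 = 16796.
Permutations of [n] avoiding any single length-3 pattern are counted by C_n; here n = 3. So D = C_3 = 5.
A + B − D = 42 + 16796 − 5 = 16833.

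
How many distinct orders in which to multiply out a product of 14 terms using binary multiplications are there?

Bracketing 14 factors into binary products is counted by C_{14−1} = C_13.
C_13 = C_12 · 2(2·12+1)/(12+2) = 208012 · 50/14 = 742900.

742900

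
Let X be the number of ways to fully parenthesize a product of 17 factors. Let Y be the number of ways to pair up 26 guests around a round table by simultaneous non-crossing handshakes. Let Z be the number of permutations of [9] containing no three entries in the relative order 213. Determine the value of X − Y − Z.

34609908

Ways to associate a product of 17 factors correspond to binary trees on 17 leaves, so the count is C_16. So X = C_16 = 35357670.
Non-crossing handshake pairings of 2n people are counted by C_n; 26 people gives n = 13. So Y = C_13 = 742900.
Permutations of [n] avoiding any single length-3 pattern are counted by C_n; here n = 9. So Z = C_9 = 4862.
X − Y − Z = 35357670 − 742900 − 4862 = 34609908.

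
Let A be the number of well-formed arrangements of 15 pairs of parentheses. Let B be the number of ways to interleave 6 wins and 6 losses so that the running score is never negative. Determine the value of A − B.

9694713

A balanced arrangement of 15 bracket pairs is a Dyck word of semilength 15, so the count is C_15. So A = C_15 = 9694845.
Ballot sequences with n votes each where one side never trails are Dyck words, counted by C_n; here n = 6. So B = C_6 = 132.
A − B = 9694845 − 132 = 9694713.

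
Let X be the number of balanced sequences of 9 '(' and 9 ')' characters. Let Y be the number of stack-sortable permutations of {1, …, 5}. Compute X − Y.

4820

A balanced arrangement of 9 bracket pairs is a Dyck word of semilength 9, so the count is C_9. So X = C_9 = 4862.
By Knuth's characterisation, the stack-sortable permutations of length 5 are the 231-avoiders, numbering C_5. So Y = C_5 = 42.
X − Y = 4862 − 42 = 4820.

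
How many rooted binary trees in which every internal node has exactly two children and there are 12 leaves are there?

58786

Full binary trees with 12 leaves have 12−1 = 11 internal nodes, so there are C_11 of them.
C_11 = C(22,11)/12 = 705432/12 = 58786.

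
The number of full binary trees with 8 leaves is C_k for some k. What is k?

A full binary tree with L leaves has L−1 internal nodes and is counted by C_{L−1}; L = 8 gives C_7.

7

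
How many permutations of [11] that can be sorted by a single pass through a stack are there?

58786

Stack-sortable permutations are exactly the 231-avoiding ones, counted by C_n; here n = 11.
C_11 = C(22,11)/12 = 705432/12 = 58786.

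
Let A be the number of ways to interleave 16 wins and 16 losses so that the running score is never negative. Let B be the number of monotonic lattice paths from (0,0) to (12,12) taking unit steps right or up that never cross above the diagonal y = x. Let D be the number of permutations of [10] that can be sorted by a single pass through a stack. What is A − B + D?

35166454

Reading a vote for the leader as '(' and for the other as ')' turns such a sequence into a balanced string of 16 pairs, so the count is C_16. So A = C_16 = 35357670.
Monotone paths in an n×n grid that stay weakly below the diagonal are counted by C_n; here n = 12. So B = C_12 = 208012.
By Knuth's characterisation, the stack-sortable permutations of length 10 are the 231-avoiders, numbering C_10. So D = C_10 = 16796.
A − B + D = 35357670 − 208012 + 16796 = 35166454.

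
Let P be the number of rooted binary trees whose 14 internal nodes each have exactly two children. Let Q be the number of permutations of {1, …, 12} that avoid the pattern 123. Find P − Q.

2466428

Full binary trees with n internal nodes are counted by C_n; here n = 14. So P = C_14 = 2674440.
For any fixed pattern of length 3, the pattern-avoiding permutations of [12] number C_12. So Q = C_12 = 208012.
P − Q = 2674440 − 208012 = 2466428.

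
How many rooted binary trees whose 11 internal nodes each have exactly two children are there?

Full binary trees with n internal nodes are counted by C_n; here n = 11.
C_11 = C(22,11)/12 = 705432/12 = 58786.

58786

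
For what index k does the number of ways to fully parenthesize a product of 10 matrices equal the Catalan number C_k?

Bracketing 10 factors into binary products is counted by C_{10−1} = C_9.

9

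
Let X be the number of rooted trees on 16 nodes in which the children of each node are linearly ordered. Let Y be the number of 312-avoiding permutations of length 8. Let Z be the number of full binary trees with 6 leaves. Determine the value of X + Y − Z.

A rooted plane tree on 16 nodes has 15 edges, and such trees are counted by C_15. So X = C_15 = 9694845.
Permutations of [n] avoiding any single length-3 pattern are counted by C_n; here n = 8. So Y = C_8 = 1430.
A full binary tree with L leaves has L−1 internal nodes and is counted by C_{L−1}; L = 6 gives C_5. So Z = C_5 = 42.
X + Y − Z = 9694845 + 1430 − 42 = 9696233.

9696233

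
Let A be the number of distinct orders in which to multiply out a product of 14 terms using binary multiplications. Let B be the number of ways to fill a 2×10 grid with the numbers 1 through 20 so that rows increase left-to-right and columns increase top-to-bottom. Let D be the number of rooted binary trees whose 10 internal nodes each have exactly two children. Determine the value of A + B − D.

742900

Parenthesizations of m factors correspond to full binary trees with m leaves, counted by C_{m−1}; m = 14 gives C_13. So A = C_13 = 742900.
Standard Young tableaux of shape 2×n are counted by C_n; here n = 10. So B = C_10 = 16796.
The number of full binary trees on 10 internal nodes is the Catalan number C_10. So D = C_10 = 16796.
A + B − D = 742900 + 16796 − 16796 = 742900.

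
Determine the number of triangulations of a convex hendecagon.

4862

A convex 11-gon is triangulated into 9 triangles, and the number of such triangulations is the Catalan number C_{11−2} = C_9.
C_9 = C(18,9)/10 = 48620/10 = 4862.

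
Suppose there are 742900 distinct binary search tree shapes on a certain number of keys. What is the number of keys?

Binary search tree shapes on n keys are counted by C_n. Since C_13 = 742900, the index is 13.

13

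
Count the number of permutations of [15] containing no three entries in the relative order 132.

Permutations of [n] avoiding any single length-3 pattern are counted by C_n; here n = 15.
C_15 = C(30,15)/16 = 155117520/16 = 9694845.

9694845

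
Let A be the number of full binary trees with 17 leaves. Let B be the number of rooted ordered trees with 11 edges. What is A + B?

35416456

Full binary trees with 17 leaves have 17−1 = 16 internal nodes, so there are C_16 of them. So A = C_16 = 35357670.
A rooted plane tree with 11 edges has 12 nodes, and the count is C_11. So B = C_11 = 58786.
A + B = 35357670 + 58786 = 35416456.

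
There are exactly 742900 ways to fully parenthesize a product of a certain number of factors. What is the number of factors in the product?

14

Parenthesizations of m factors are counted by C_{m−1}; 742900 = C_13.
So the index is 13, and the number of factors is 13 + 1 = 14.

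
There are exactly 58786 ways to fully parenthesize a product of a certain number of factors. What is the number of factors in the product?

12

Parenthesizations of m factors are counted by C_{m−1}; 58786 = C_11.
So the index is 11, and the number of factors is 11 + 1 = 12.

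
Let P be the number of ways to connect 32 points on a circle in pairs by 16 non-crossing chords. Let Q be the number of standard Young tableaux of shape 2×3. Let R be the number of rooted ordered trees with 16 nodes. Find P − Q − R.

Non-crossing perfect matchings of 2n points on a circle are counted by C_n; with 32 points, n = 16. So P = C_16 = 35357670.
Standard Young tableaux of shape 2×n are counted by C_n; here n = 3. So Q = C_3 = 5.
A rooted plane tree on 16 nodes has 15 edges, and such trees are counted by C_15. So R = C_15 = 9694845.
P − Q − R = 35357670 − 5 − 9694845 = 25662820.

25662820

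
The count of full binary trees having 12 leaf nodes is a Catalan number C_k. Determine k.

11

Full binary trees with 12 leaves have 12−1 = 11 internal nodes, so there are C_11 of them.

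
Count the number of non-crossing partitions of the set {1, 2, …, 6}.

The non-crossing partitions of [6] form a lattice of size C_6.
C_6 = 132.

132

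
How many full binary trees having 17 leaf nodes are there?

A full binary tree with L leaves has L−1 internal nodes and is counted by C_{L−1}; L = 17 gives C_16.
C_16 = C(32,16)/17 = 601080390/17 = 35357670.

35357670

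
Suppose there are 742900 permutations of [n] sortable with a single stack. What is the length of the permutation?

13

Stack-sortable permutations of [n] are counted by C_n. The Catalan number equal to 742900 is C_13.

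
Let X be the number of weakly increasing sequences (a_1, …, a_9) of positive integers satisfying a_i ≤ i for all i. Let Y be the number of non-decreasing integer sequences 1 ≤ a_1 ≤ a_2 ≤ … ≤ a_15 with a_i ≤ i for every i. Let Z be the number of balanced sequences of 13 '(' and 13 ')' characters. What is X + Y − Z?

8956807

Weakly increasing sequences with a_i ≤ i biject with Dyck paths of semilength 9, so there are C_9. So X = C_9 = 4862.
Weakly increasing sequences with a_i ≤ i biject with Dyck paths of semilength 15, so there are C_15. So Y = C_15 = 9694845.
Balanced strings of n pairs of brackets are counted by C_n; here n = 13. So Z = C_13 = 742900.
X + Y − Z = 4862 + 9694845 − 742900 = 8956807.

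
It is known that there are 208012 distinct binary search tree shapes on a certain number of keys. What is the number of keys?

12

Binary search tree shapes on n keys are counted by C_n, and C_12 = 208012.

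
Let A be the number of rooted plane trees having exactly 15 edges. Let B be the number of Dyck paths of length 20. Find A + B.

A rooted plane tree with 15 edges has 16 nodes, and the count is C_15. So A = C_15 = 9694845.
Dyck paths of semilength n (length 2n) are counted by C_n; here n = 10. So B = C_10 = 16796.
A + B = 9694845 + 16796 = 9711641.

9711641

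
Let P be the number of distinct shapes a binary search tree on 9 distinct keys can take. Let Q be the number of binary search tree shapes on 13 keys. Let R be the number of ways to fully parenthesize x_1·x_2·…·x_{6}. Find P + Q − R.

747720

There are C_n binary search tree shapes on n keys; with n = 9 that is C_9. So P = C_9 = 4862.
Binary trees (left/right distinguished) on n nodes are counted by C_n; here n = 13. So Q = C_13 = 742900.
Ways to associate a product of 6 factors correspond to binary trees on 6 leaves, so the count is C_5. So R = C_5 = 42.
P + Q − R = 4862 + 742900 − 42 = 747720.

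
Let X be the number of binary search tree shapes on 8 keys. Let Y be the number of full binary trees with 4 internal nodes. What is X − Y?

1416

Binary trees (left/right distinguished) on n nodes are counted by C_n; here n = 8. So X = C_8 = 1430.
The number of full binary trees on 4 internal nodes is the Catalan number C_4. So Y = C_4 = 14.
X − Y = 1430 − 14 = 1416.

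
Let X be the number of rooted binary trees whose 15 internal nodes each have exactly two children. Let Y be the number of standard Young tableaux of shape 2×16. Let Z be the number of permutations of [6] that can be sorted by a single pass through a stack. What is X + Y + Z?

Full binary trees with n internal nodes are counted by C_n; here n = 15. So X = C_15 = 9694845.
Standard Young tableaux of shape 2×n are counted by C_n; here n = 16. So Y = C_16 = 35357670.
Stack-sortable permutations are exactly the 231-avoiding ones, counted by C_n; here n = 6. So Z = C_6 = 132.
X + Y + Z = 9694845 + 35357670 + 132 = 45052647.

45052647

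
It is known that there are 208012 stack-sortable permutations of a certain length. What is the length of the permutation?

12

Stack-sortable permutations of [n] are counted by C_n. Since C_12 = 208012, the index is 12.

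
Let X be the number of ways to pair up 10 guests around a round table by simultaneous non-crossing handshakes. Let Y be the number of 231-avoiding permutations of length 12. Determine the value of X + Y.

208054

Non-crossing handshake pairings of 2n people are counted by C_n; 10 people gives n = 5. So X = C_5 = 42.
Permutations of [n] avoiding any single length-3 pattern are counted by C_n; here n = 12. So Y = C_12 = 208012.
X + Y = 42 + 208012 = 208054.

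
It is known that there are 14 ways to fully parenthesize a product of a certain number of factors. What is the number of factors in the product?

5

Parenthesizations of m factors are counted by C_{m−1}. The Catalan number equal to 14 is C_4.
So the index is 4, and the number of factors is 4 + 1 = 5.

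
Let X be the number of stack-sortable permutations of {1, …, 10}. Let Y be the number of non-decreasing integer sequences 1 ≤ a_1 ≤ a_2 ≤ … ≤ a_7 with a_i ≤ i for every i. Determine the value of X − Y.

Stack-sortable permutations are exactly the 231-avoiding ones, counted by C_n; here n = 10. So X = C_10 = 16796.
Such sub-staircase sequences of length n are counted by C_n; here n = 7. So Y = C_7 = 429.
X − Y = 16796 − 429 = 16367.

16367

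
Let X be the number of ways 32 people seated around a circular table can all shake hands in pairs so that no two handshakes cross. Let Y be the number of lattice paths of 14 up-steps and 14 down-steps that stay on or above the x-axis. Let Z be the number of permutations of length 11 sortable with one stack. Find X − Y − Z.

32624444

Non-crossing handshake pairings of 2n people are counted by C_n; 32 people gives n = 16. So X = C_16 = 35357670.
Paths of 14 up- and 14 down-steps that never dip below the axis are Dyck paths; their count is C_14. So Y = C_14 = 2674440.
Stack-sortable permutations are exactly the 231-avoiding ones, counted by C_n; here n = 11. So Z = C_11 = 58786.
X − Y − Z = 35357670 − 2674440 − 58786 = 32624444.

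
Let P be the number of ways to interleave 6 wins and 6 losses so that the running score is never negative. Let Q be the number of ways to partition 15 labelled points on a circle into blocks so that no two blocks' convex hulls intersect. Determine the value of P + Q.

9694977

Ballot sequences with n votes each where one side never trails are Dyck words, counted by C_n; here n = 6. So P = C_6 = 132.
The non-crossing partitions of [15] form a lattice of size C_15. So Q = C_15 = 9694845.
P + Q = 132 + 9694845 = 9694977.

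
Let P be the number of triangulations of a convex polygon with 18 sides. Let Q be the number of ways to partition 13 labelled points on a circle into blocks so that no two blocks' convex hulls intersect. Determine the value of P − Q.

A convex 18-gon is triangulated into 16 triangles, and the number of such triangulations is the Catalan number C_{18−2} = C_16. So P = C_16 = 35357670.
The non-crossing partitions of [13] form a lattice of size C_13. So Q = C_13 = 742900.
P − Q = 35357670 − 742900 = 34614770.

34614770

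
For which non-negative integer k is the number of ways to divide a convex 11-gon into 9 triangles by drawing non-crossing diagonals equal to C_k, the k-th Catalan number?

9

The number of triangulations of an 11-gon is the Catalan number C_9 (index = sides − 2).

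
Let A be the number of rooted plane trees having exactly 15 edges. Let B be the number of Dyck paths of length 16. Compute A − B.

Rooted ordered trees with n edges are counted by C_n; here n = 15. So A = C_15 = 9694845.
A Dyck path with 8 up-steps and 8 down-steps has semilength 8, so there are C_8 of them. So B = C_8 = 1430.
A − B = 9694845 − 1430 = 9693415.

9693415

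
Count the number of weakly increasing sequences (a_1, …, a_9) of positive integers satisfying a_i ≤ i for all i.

Such sub-staircase sequences of length n are counted by C_n; here n = 9.
C_9 = C(18,9)/10 = 48620/10 = 4862.

4862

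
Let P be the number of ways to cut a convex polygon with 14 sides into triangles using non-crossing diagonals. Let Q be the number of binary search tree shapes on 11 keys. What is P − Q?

149226

The number of triangulations of a 14-gon is the Catalan number C_12 (index = sides − 2). So P = C_12 = 208012.
There are C_n binary search tree shapes on n keys; with n = 11 that is C_11. So Q = C_11 = 58786.
P − Q = 208012 − 58786 = 149226.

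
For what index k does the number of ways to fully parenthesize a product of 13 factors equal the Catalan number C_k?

12

Parenthesizations of m factors correspond to full binary trees with m leaves, counted by C_{m−1}; m = 13 gives C_12.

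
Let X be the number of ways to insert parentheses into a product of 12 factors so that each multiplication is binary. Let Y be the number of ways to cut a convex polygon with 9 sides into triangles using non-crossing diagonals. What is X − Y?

58357

Ways to associate a product of 12 factors correspond to binary trees on 12 leaves, so the count is C_11. So X = C_11 = 58786.
A convex 9-gon is triangulated into 7 triangles, and the number of such triangulations is the Catalan number C_{9−2} = C_7. So Y = C_7 = 429.
X − Y = 58786 − 429 = 58357.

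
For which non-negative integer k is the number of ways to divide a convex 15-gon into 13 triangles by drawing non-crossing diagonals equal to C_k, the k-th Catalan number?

13

The number of triangulations of a 15-gon is the Catalan number C_13 (index = sides − 2).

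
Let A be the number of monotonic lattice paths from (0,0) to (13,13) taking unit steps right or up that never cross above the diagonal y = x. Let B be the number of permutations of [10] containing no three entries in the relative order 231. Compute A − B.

Monotone paths in an n×n grid that stay weakly below the diagonal are counted by C_n; here n = 13. So A = C_13 = 742900.
Permutations of [n] avoiding any single length-3 pattern are counted by C_n; here n = 10. So B = C_10 = 16796.
A − B = 742900 − 16796 = 726104.

726104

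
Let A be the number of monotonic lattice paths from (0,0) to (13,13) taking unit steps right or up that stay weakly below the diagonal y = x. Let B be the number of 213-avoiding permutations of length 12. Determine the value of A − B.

Monotone paths in an n×n grid that stay weakly below the diagonal are counted by C_n; here n = 13. So A = C_13 = 742900.
For any fixed pattern of length 3, the pattern-avoiding permutations of [12] number C_12. So B = C_12 = 208012.
A − B = 742900 − 208012 = 534888.

534888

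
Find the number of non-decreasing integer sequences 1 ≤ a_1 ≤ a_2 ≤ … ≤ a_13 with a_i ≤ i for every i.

742900

Such sub-staircase sequences of length n are counted by C_n; here n = 13.
C_13 = C(26,13)/14 = 10400600/14 = 742900.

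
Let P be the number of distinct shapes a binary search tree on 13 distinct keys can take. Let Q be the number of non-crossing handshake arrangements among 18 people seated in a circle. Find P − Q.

738038

There are C_n binary search tree shapes on n keys; with n = 13 that is C_13. So P = C_13 = 742900.
With 18 = 2·9 people, non-crossing handshake pairings are non-crossing perfect matchings on a circle, counted by C_9. So Q = C_9 = 4862.
P − Q = 742900 − 4862 = 738038.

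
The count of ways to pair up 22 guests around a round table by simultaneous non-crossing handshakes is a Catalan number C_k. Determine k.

11

Non-crossing handshake pairings of 2n people are counted by C_n; 22 people gives n = 11.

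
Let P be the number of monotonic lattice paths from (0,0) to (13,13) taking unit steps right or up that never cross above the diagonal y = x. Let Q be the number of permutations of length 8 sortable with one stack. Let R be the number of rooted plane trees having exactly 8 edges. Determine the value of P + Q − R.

Sub-diagonal monotone paths from (0,0) to (13,13) biject with Dyck paths of semilength 13, giving C_13. So P = C_13 = 742900.
By Knuth's characterisation, the stack-sortable permutations of length 8 are the 231-avoiders, numbering C_8. So Q = C_8 = 1430.
Rooted ordered trees with n edges are counted by C_n; here n = 8. So R = C_8 = 1430.
P + Q − R = 742900 + 1430 − 1430 = 742900.

742900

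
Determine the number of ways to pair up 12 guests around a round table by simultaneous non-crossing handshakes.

132

Non-crossing handshake pairings of 2n people are counted by C_n; 12 people gives n = 6.
C_6 = C(12,6)/7 = 924/7 = 132.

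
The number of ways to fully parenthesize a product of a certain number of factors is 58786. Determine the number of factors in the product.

12

Parenthesizations of m factors are counted by C_{m−1}; 58786 = C_11.
So the index is 11, and the number of factors is 11 + 1 = 12.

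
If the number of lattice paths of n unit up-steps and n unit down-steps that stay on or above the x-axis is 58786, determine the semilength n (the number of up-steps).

Dyck paths of semilength n are counted by C_n, and C_11 = 58786.

11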